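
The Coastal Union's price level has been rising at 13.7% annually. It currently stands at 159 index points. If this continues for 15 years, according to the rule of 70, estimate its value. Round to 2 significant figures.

roughly 1200 index points

It doubles every 70/13.7 ≈ 5.11 years, so 15 years is 2.94 doublings.
2^2.94 ≈ 7.67; 159 × 7.67 ≈ 1200 index points.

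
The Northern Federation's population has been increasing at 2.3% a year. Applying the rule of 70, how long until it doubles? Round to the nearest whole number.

Doubling time ≈ 70 / 2.3 = 30.43 years.

approximately 30 years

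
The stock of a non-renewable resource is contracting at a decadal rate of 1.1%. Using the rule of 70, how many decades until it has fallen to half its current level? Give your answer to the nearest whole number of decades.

64 decades

Halving time ≈ 70 / 1.1 = 63.64 → 64 decades.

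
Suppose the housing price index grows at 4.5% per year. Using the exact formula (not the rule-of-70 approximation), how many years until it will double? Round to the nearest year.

t = ln(2) / ln(1 + 0.045) = 0.6931 / 0.044017 ≈ 15.75.
≈ 16 years.

16 years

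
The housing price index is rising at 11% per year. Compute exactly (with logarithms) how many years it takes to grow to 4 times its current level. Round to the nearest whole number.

t = ln(4) / ln(1 + 0.11) = 1.3863 / 0.104360 ≈ 13.28.
≈ 13 years.

13 years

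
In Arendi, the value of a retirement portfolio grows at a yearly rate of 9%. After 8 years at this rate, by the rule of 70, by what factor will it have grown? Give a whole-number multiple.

2 times

Doubling time ≈ 70/9 = 7.78 years.
8/7.78 ≈ 1 doubling, so about 2^1 = 2×.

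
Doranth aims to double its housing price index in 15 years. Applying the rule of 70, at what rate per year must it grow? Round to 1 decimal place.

roughly 4.7%

70 / 15 ≈ 4.67, so about 4.7% per year.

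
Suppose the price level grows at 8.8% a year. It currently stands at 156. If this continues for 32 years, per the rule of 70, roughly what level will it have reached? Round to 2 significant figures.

about 2500

Doubling time ≈ 70/8.8 = 7.95 years.
32 years is 32/7.95 ≈ 4.03 doublings, a factor of 2^4.03 ≈ 16.34.
156 × 16.34 ≈ 2500.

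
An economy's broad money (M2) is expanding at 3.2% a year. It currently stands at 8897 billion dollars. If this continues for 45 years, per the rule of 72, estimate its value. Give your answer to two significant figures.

It doubles every 72/3.2 ≈ 22.50 years, so 45 years is 2.00 doublings.
2^2.00 ≈ 4.00; 8897 × 4.00 ≈ 36000 billion dollars.

approximately 36000 billion dollars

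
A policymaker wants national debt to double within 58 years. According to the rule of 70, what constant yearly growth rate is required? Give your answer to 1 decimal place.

70 / 58 ≈ 1.21, so about 1.2% per year.

≈ 1.2%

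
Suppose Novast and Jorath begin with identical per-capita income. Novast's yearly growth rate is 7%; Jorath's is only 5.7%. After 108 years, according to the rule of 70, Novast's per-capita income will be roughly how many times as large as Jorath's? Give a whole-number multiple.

Only the 1.3-point difference matters.
70/1.3 ≈ 53.85 years per doubling of the ratio; 108 years gives 2.01 doublings, so ≈ 4×.

approximately 4 times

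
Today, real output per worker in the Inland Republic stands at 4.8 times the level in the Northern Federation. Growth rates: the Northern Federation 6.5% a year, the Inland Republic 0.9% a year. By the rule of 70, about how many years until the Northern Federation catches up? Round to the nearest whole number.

What matters is the difference: 5.6 pp.
Rule of 70 on the gap: the ratio halves every 70/5.6 ≈ 12.50 years.
A 4.8 times gap takes log₂(4.8) ≈ 2.26 halvings to close: 2.26 × 12.50 ≈ 28 years.

around 28 years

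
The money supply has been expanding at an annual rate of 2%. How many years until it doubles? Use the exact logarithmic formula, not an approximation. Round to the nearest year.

t = ln(2) / ln(1 + 0.02) = 0.6931 / 0.019803 ≈ 35.00.
≈ 35 years.

35 years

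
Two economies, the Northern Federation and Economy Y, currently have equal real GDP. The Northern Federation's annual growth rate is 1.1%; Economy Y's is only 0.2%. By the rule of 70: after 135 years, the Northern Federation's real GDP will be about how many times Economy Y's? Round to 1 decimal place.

Only the 0.9-point difference matters.
70/0.9 ≈ 77.78 years per doubling of the ratio; 135 years gives 1.74 doublings, so ≈ 3.3×.

approximately 3.3 times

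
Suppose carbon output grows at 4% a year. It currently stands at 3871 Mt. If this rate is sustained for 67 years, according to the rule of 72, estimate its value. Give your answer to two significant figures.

Doubling time ≈ 72/4 = 18.00 years.
67 years is 67/18.00 ≈ 3.72 doublings, a factor of 2^3.72 ≈ 13.18.
3871 × 13.18 ≈ 51000 Mt.

≈ 51000 Mt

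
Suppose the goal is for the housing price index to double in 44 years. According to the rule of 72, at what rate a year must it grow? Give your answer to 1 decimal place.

about 1.6%

72 / 44 ≈ 1.64, so about 1.6% a year.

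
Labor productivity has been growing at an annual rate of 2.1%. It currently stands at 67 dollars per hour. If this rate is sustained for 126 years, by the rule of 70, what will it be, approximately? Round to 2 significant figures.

920 dollars per hour

It doubles every 70/2.1 ≈ 33.33 years, so 126 years is 3.78 doublings.
2^3.78 ≈ 13.74; 67 × 13.74 ≈ 920 dollars per hour.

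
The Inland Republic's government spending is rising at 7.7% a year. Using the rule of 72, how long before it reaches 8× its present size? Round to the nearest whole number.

approximately 28 years

One doubling takes 72/7.7 = 9.35 years.
Getting to 8× needs 3 doublings: 3 × 9.35 ≈ 28 years.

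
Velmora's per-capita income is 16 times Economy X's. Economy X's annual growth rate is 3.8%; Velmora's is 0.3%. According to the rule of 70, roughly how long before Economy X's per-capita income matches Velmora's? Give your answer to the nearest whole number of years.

80 years

The growth-rate gap is 3.8% − 0.3% = 3.5 percentage points.
So the ratio between them halves every 70/3.5 ≈ 20.00 years.
A 16 times gap closes after 4 halvings: 4 × 20.00 ≈ 80 years.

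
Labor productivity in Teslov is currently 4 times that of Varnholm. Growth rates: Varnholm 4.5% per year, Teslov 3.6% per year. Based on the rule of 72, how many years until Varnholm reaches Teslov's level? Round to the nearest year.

≈ 160 years

Varnholm gains on Teslov at 4.5% − 3.6% = 0.9 points a year.
At that relative rate the gap halves every 72/0.9 ≈ 80.00 years.
A 4 times gap closes after 2 halvings: 2 × 80.00 ≈ 160 years.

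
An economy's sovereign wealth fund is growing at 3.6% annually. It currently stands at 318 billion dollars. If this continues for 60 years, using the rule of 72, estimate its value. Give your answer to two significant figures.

about 2500 billion dollars

It doubles every 72/3.6 ≈ 20.00 years, so 60 years is 3.00 doublings.
2^3.00 ≈ 8.00; 318 × 8.00 ≈ 2500 billion dollars.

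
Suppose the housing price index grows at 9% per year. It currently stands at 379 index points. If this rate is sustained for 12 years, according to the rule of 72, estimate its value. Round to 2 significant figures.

about 1100 index points

It doubles every 72/9 ≈ 8.00 years, so 12 years is 1.50 doublings.
2^1.50 ≈ 2.83; 379 × 2.83 ≈ 1100 index points.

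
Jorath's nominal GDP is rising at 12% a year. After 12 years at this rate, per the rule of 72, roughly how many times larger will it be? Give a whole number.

approximately 4 times

Doubling time ≈ 72/12 = 6.00 years.
12/6.00 ≈ 2 doublings, so about 2^2 = 4×.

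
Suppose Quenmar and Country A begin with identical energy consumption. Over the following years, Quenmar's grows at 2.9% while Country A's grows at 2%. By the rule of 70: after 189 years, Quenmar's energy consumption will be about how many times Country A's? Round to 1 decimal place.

Only the 0.9-point difference matters.
70/0.9 ≈ 77.78 years per doubling of the ratio; 189 years gives 2.43 doublings, so ≈ 5.4×.

5.4 times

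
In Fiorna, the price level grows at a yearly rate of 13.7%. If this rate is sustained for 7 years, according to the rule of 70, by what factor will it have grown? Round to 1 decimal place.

Doubling time ≈ 70/13.7 = 5.11 years.
7 years / 5.11 ≈ 1.37 doublings → factor 2^1.37 ≈ 2.6.

around 2.6 times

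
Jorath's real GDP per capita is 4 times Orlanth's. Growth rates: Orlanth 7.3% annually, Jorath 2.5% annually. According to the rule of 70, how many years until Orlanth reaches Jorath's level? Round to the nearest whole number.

Orlanth gains on Jorath at 7.3% − 2.5% = 4.8 points a year.
At that relative rate the gap halves every 70/4.8 ≈ 14.58 years.
A 4 times gap closes after 2 halvings: 2 × 14.58 ≈ 29 years.

≈ 29 years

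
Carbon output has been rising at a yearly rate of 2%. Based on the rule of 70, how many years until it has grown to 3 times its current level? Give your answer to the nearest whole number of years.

roughly 55 years

At 2% it doubles every 70/2 ≈ 35.00 years.
3× is log₂ 3 ≈ 1.58 doublings, so ≈ 1.58 × 35.00 = 55 years.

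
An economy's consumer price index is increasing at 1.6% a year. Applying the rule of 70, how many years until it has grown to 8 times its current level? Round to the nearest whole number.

Doubling time ≈ 70/1.6 = 43.75 years.
8 = 2^3, so 3 doublings → 131 years.

about 131 years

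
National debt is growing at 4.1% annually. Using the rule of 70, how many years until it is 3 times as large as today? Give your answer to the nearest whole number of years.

roughly 27 years

Doubling time ≈ 70/4.1 = 17.07 years.
3× is log₂ 3 ≈ 1.58 doublings, so ≈ 1.58 × 17.07 = 27 years.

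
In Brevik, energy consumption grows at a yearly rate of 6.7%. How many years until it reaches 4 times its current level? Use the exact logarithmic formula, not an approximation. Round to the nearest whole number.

t = ln(4) / ln(1 + 0.067) = 1.3863 / 0.064851 ≈ 21.38.
≈ 21 years.

21 years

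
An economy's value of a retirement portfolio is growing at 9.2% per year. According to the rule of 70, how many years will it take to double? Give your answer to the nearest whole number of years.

8 years

70/9.2 ≈ 7.61, so it doubles roughly every 8 years.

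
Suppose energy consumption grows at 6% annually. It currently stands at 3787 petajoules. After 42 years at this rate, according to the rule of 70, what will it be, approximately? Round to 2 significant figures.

≈ 46000 petajoules

Doubling time ≈ 70/6 = 11.67 years.
42 years is 42/11.67 ≈ 3.60 doublings, a factor of 2^3.60 ≈ 12.13.
3787 × 12.13 ≈ 46000 petajoules.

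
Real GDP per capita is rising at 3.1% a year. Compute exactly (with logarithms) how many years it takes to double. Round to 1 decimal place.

22.7 years

t = ln(2) / ln(1 + 0.031) = 0.6931 / 0.030529 ≈ 22.70.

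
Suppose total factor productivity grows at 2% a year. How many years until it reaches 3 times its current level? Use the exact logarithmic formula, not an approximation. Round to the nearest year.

55 years

t = ln(3) / ln(1 + 0.02) = 1.0986 / 0.019803 ≈ 55.48.
≈ 55 years.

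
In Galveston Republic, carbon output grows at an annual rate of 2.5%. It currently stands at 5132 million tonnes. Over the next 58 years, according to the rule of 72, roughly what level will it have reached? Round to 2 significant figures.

It doubles every 72/2.5 ≈ 28.80 years, so 58 years is 2.01 doublings.
2^2.01 ≈ 4.03; 5132 × 4.03 ≈ 21000 million tonnes.

around 21000 million tonnes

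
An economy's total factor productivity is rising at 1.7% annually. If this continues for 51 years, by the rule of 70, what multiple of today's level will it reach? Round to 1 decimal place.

approximately 2.4 times

Doubles every ≈ 41.18 years (70/1.7).
51 years is 1.24 doublings; 2^1.24 ≈ 2.4×.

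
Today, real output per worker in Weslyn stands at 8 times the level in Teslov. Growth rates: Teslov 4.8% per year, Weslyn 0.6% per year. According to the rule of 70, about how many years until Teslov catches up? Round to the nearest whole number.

roughly 50 years

Teslov gains on Weslyn at 4.8% − 0.6% = 4.2 points a year.
At that relative rate the gap halves every 70/4.2 ≈ 16.67 years.
An 8 times gap closes after 3 halvings: 3 × 16.67 ≈ 50 years.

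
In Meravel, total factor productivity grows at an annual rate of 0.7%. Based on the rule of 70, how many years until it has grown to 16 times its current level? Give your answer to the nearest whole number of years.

At 0.7% it doubles every 70/0.7 ≈ 100.00 years.
16× is 4 doublings, so 4 × 100.00 ≈ 400 years.

approximately 400 years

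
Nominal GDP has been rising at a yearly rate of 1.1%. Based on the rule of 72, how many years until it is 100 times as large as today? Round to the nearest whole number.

roughly 435 years

Doubling time ≈ 72/1.1 = 65.45 years.
100× is log₂ 100 ≈ 6.64 doublings, so ≈ 6.64 × 65.45 = 435 years.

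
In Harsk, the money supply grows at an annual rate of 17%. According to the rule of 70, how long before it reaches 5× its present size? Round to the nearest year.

At 17% it doubles every 70/17 ≈ 4.12 years.
Reaching 5× takes log₂(5) ≈ 2.32 doublings.
2.32 × 4.12 ≈ 10 years.

around 10 years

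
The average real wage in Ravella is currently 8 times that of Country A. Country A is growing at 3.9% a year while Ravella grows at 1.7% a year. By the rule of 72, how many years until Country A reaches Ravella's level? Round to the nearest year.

approximately 98 years

Country A gains on Ravella at 3.9% − 1.7% = 2.2 points a year.
At that relative rate the gap halves every 72/2.2 ≈ 32.73 years.
An 8 times gap closes after 3 halvings: 3 × 32.73 ≈ 98 years.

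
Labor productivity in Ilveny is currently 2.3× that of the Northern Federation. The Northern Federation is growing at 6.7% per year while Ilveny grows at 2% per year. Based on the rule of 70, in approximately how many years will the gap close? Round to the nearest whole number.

roughly 18 years

The growth-rate gap is 6.7% − 2% = 4.7 percentage points.
So the ratio between them halves every 70/4.7 ≈ 14.89 years.
A 2.3× gap takes log₂(2.3) ≈ 1.20 halvings to close: 1.20 × 14.89 ≈ 18 years.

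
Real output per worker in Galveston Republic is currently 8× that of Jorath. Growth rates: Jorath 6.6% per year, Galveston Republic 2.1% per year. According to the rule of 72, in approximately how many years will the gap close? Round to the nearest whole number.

about 48 years

Jorath gains on Galveston Republic at 6.6% − 2.1% = 4.5 points a year.
At that relative rate the gap halves every 72/4.5 ≈ 16.00 years.
An 8× gap closes after 3 halvings: 3 × 16.00 ≈ 48 years.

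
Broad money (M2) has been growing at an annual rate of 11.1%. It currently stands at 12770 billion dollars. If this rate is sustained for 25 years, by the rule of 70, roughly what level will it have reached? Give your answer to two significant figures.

It doubles every 70/11.1 ≈ 6.31 years, so 25 years is 3.96 doublings.
2^3.96 ≈ 15.56; 12770 × 15.56 ≈ 200000 billion dollars.

≈ 200000 billion dollars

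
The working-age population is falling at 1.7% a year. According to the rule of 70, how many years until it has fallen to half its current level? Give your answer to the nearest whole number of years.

The rule works in reverse for decay: 70/1.7 ≈ 41.18 years to halve.

41 years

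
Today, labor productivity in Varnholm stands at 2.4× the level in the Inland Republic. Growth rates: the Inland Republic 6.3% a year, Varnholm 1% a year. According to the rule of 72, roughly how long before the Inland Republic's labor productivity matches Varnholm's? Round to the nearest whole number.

around 17 years

What matters is the difference: 5.3 pp.
Rule of 72 on the gap: the ratio halves every 72/5.3 ≈ 13.58 years.
A 2.4× gap takes log₂(2.4) ≈ 1.26 halvings to close: 1.26 × 13.58 ≈ 17 years.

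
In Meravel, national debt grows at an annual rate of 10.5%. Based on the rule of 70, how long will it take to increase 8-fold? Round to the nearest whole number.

approximately 20 years

At 10.5% it doubles every 70/10.5 ≈ 6.67 years.
8 = 2^3, so 3 doublings → 20 years.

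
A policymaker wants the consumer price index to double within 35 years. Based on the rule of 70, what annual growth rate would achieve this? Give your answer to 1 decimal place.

70 / 35 ≈ 2.00, so about 2.0% a year.

around 2.0% a year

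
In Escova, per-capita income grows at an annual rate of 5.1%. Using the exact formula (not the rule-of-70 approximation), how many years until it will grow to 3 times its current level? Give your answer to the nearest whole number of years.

22 years

t = ln(3) / ln(1 + 0.051) = 1.0986 / 0.049742 ≈ 22.09.
≈ 22 years.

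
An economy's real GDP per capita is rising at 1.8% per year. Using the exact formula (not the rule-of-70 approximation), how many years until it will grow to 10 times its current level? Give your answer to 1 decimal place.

129.1 years

t = ln(10) / ln(1 + 0.018) = 2.3026 / 0.017840 ≈ 129.07.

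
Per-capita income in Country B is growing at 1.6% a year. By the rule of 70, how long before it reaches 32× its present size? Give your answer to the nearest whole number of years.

around 219 years

One doubling takes 70/1.6 = 43.75 years.
32 = 2^5, so 5 doublings → 219 years.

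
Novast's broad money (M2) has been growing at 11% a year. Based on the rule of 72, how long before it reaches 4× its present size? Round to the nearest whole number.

Doubling time ≈ 72/11 = 6.55 years.
4 = 2^2, so 2 doublings → 13 years.

roughly 13 years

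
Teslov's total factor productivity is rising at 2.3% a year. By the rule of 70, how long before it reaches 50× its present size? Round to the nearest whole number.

One doubling takes 70/2.3 = 30.43 years.
50× is log₂ 50 ≈ 5.64 doublings, so ≈ 5.64 × 30.43 = 172 years.

about 172 years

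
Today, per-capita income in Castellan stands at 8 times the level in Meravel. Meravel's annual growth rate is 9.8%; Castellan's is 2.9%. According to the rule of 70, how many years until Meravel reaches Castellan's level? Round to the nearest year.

about 30 years

Meravel gains on Castellan at 9.8% − 2.9% = 6.9 points a year.
At that relative rate the gap halves every 70/6.9 ≈ 10.14 years.
An 8 times gap closes after 3 halvings: 3 × 10.14 ≈ 30 years.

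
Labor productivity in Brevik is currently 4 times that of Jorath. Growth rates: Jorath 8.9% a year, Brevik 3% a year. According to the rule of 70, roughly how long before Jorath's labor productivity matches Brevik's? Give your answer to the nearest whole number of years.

around 24 years

What matters is the difference: 5.9 pp.
Rule of 70 on the gap: the ratio halves every 70/5.9 ≈ 11.86 years.
A 4 times gap closes after 2 halvings: 2 × 11.86 ≈ 24 years.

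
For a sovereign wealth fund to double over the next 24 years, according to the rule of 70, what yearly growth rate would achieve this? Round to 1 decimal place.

2.9%

70 / 24 ≈ 2.92, so about 2.9% per year.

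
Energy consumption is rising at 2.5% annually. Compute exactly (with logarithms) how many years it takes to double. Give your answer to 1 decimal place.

28.1 years

t = ln(2) / ln(1 + 0.025) = 0.6931 / 0.024693 ≈ 28.07.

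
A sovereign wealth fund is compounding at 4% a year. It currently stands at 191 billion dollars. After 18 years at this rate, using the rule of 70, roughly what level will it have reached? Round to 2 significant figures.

It doubles every 70/4 ≈ 17.50 years, so 18 years is 1.03 doublings.
2^1.03 ≈ 2.04; 191 × 2.04 ≈ 390 billion dollars.

≈ 390 billion dollars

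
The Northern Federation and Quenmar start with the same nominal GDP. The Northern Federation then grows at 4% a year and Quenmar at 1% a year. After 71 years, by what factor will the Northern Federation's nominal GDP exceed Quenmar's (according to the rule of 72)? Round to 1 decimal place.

≈ 7.8 times

Only the 3-point difference matters.
72/3 ≈ 24.00 years per doubling of the ratio; 71 years gives 2.96 doublings, so ≈ 7.8×.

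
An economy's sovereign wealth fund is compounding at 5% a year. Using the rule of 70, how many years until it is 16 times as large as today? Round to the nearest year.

56 years

At 5% it doubles every 70/5 ≈ 14.00 years.
Getting to 16× needs 4 doublings: 4 × 14.00 ≈ 56 years.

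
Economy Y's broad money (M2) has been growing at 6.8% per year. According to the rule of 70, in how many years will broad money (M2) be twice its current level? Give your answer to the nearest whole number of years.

Doubling time ≈ 70 / 6.8 = 10.29 years.

≈ 10 years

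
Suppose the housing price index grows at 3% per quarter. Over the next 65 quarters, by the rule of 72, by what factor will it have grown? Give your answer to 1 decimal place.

6.5 times

Doubles every ≈ 24.00 quarters (72/3).
65 quarters is 2.71 doublings; 2^2.71 ≈ 6.5×.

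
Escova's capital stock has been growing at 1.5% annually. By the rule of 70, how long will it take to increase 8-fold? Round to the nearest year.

At 1.5% it doubles every 70/1.5 ≈ 46.67 years.
8 = 2^3, so 3 doublings → 140 years.

roughly 140 years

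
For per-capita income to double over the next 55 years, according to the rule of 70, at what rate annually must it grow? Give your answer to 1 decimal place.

around 1.3% annually

70 / 55 ≈ 1.27, so about 1.3% annually.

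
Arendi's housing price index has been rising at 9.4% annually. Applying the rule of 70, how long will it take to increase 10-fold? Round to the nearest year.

At 9.4% it doubles every 70/9.4 ≈ 7.45 years.
10× is log₂ 10 ≈ 3.32 doublings, so ≈ 3.32 × 7.45 = 25 years.

approximately 25 years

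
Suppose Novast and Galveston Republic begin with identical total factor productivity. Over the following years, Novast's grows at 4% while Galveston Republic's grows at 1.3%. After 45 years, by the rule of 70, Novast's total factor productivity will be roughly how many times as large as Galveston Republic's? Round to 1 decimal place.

Only the 2.7-point difference matters.
70/2.7 ≈ 25.93 years per doubling of the ratio; 45 years gives 1.74 doublings, so ≈ 3.3×.

around 3.3 times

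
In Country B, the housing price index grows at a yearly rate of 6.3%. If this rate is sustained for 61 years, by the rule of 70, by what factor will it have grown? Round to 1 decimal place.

44.9 times

Doubling time ≈ 70/6.3 = 11.11 years.
61 years / 11.11 ≈ 5.49 doublings → factor 2^5.49 ≈ 44.9.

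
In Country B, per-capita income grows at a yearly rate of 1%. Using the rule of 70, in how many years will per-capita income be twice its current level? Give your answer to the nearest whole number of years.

70/1 ≈ 70.00, so it doubles roughly every 70 years.

≈ 70 years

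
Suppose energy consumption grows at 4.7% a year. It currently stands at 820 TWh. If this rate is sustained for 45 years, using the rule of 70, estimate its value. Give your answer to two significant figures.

Doubling time ≈ 70/4.7 = 14.89 years.
45 years is 45/14.89 ≈ 3.02 doublings, a factor of 2^3.02 ≈ 8.11.
820 × 8.11 ≈ 6700 TWh.

around 6700 TWh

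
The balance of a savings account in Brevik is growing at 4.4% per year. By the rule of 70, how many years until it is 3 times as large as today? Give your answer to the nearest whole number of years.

At 4.4% it doubles every 70/4.4 ≈ 15.91 years.
Reaching 3× takes log₂(3) ≈ 1.58 doublings.
1.58 × 15.91 ≈ 25 years.

approximately 25 years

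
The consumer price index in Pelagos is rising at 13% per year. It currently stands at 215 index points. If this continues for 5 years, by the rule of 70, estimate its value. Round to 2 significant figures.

410 index points

Doubling time ≈ 70/13 = 5.38 years.
5 years is 5/5.38 ≈ 0.93 doublings, a factor of 2^0.93 ≈ 1.91.
215 × 1.91 ≈ 410 index points.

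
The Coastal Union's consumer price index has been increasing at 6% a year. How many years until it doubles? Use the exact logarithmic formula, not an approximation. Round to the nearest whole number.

t = ln(2) / ln(1 + 0.06) = 0.6931 / 0.058269 ≈ 11.89.
≈ 12 years.

12 years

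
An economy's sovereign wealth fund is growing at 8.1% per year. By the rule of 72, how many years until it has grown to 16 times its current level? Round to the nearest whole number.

One doubling takes 72/8.1 = 8.89 years.
16 = 2^4, so 4 doublings → 36 years.

36 years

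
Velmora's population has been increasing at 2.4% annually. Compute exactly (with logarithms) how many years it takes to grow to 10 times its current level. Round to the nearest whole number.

t = ln(10) / ln(1 + 0.024) = 2.3026 / 0.023717 ≈ 97.09.
≈ 97 years.

97 years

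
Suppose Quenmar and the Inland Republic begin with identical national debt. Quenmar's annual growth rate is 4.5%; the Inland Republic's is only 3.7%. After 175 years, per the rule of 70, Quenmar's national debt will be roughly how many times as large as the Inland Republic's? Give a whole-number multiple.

4 times

Quenmar pulls ahead at 0.8 pp per year, so the ratio doubles every 70/0.8 ≈ 87.50 years.
In 175 years that's 2.00 doublings: 2^2.00 ≈ 4.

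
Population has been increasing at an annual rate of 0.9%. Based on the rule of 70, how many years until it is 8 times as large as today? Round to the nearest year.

around 233 years

One doubling takes 70/0.9 = 77.78 years.
8 = 2^3, so 3 doublings → 233 years.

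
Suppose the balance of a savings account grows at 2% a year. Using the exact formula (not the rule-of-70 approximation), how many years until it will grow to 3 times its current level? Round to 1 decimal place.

t = ln(3) / ln(1 + 0.02) = 1.0986 / 0.019803 ≈ 55.48.

55.5 years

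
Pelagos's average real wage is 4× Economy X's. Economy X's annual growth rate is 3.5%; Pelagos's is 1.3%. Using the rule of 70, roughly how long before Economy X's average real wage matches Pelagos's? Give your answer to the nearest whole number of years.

The growth-rate gap is 3.5% − 1.3% = 2.2 percentage points.
So the ratio between them halves every 70/2.2 ≈ 31.82 years.
A 4× gap closes after 2 halvings: 2 × 31.82 ≈ 64 years.

≈ 64 years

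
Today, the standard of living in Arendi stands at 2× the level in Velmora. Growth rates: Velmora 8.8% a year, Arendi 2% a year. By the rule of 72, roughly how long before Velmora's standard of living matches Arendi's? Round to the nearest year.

approximately 11 years

What matters is the difference: 6.8 pp.
Rule of 72 on the gap: the ratio halves every 72/6.8 ≈ 10.59 years.
A 2× gap closes after 1 halving: 1 × 10.59 ≈ 11 years.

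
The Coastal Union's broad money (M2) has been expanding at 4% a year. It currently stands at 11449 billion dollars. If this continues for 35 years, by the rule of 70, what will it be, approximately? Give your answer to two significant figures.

Doubling time ≈ 70/4 = 17.50 years.
35 years is 35/17.50 ≈ 2.00 doublings, a factor of 2^2.00 ≈ 4.00.
11449 × 4.00 ≈ 46000 billion dollars.

around 46000 billion dollars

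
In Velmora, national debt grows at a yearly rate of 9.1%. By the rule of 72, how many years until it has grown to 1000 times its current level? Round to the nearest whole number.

One doubling takes 72/9.1 = 7.91 years.
Reaching 1000× takes log₂(1000) ≈ 9.97 doublings.
9.97 × 7.91 ≈ 79 years.

≈ 79 years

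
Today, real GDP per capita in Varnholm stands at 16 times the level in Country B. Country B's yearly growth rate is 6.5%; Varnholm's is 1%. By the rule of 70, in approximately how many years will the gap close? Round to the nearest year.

The growth-rate gap is 6.5% − 1% = 5.5 percentage points.
So the ratio between them halves every 70/5.5 ≈ 12.73 years.
A 16 times gap closes after 4 halvings: 4 × 12.73 ≈ 51 years.

about 51 years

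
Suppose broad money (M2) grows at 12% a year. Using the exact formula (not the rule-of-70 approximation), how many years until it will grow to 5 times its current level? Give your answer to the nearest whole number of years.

14 years

t = ln(5) / ln(1 + 0.12) = 1.6094 / 0.113329 ≈ 14.20.
≈ 14 years.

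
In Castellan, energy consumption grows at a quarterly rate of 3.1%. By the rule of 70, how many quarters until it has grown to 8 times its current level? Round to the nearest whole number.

about 68 quarters

Doubling time ≈ 70/3.1 = 22.58 quarters.
Getting to 8× needs 3 doublings: 3 × 22.58 ≈ 68 quarters.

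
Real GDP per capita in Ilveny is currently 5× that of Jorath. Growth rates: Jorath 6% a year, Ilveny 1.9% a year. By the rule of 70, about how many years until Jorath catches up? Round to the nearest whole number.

≈ 40 years

What matters is the difference: 4.1 pp.
Rule of 70 on the gap: the ratio halves every 70/4.1 ≈ 17.07 years.
A 5× gap takes log₂(5) ≈ 2.32 halvings to close: 2.32 × 17.07 ≈ 40 years.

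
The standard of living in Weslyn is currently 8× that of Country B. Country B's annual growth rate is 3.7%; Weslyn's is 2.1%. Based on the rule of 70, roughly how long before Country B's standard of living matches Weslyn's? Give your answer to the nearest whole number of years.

131 years

Country B gains on Weslyn at 3.7% − 2.1% = 1.6 points a year.
At that relative rate the gap halves every 70/1.6 ≈ 43.75 years.
An 8× gap closes after 3 halvings: 3 × 43.75 ≈ 131 years.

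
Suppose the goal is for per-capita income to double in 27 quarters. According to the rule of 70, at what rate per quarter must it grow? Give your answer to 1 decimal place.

approximately 2.6%

70 / 27 ≈ 2.59, so about 2.6% per quarter.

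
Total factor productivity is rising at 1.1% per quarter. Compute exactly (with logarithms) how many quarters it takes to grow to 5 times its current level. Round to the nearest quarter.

147 quarters

t = ln(5) / ln(1 + 0.011) = 1.6094 / 0.010940 ≈ 147.11.
≈ 147 quarters.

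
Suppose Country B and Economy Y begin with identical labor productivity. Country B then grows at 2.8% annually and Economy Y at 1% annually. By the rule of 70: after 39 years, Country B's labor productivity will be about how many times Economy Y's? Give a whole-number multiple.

≈ 2 times

Only the 1.8-point difference matters.
70/1.8 ≈ 38.89 years per doubling of the ratio; 39 years gives 1.00 doublings, so ≈ 2×.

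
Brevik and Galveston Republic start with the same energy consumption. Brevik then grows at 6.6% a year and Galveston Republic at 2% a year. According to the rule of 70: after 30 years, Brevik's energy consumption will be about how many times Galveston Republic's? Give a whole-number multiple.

approximately 4 times

Brevik pulls ahead at 4.6 pp per year, so the ratio doubles every 70/4.6 ≈ 15.22 years.
In 30 years that's 1.97 doublings: 2^1.97 ≈ 4.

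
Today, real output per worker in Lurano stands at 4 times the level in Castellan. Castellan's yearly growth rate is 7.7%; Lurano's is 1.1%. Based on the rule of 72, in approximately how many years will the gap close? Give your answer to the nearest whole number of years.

approximately 22 years

The growth-rate gap is 7.7% − 1.1% = 6.6 percentage points.
So the ratio between them halves every 72/6.6 ≈ 10.91 years.
A 4 times gap closes after 2 halvings: 2 × 10.91 ≈ 22 years.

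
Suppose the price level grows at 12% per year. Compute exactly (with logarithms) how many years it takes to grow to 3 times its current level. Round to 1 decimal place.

t = ln(3) / ln(1 + 0.12) = 1.0986 / 0.113329 ≈ 9.69.

9.7 years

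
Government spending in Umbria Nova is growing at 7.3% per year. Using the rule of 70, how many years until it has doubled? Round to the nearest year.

70/7.3 ≈ 9.59, so it doubles roughly every 10 years.

around 10 years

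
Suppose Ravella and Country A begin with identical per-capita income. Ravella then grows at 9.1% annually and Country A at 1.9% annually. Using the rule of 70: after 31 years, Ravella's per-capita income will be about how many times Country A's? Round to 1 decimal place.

about 9.1 times

Only the 7.2-point difference matters.
70/7.2 ≈ 9.72 years per doubling of the ratio; 31 years gives 3.19 doublings, so ≈ 9.1×.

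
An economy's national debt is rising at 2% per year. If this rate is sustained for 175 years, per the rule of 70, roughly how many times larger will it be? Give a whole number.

At 2% one doubling takes ≈ 35.00 years; 175 years is 5 of them, so ×32.

around 32 times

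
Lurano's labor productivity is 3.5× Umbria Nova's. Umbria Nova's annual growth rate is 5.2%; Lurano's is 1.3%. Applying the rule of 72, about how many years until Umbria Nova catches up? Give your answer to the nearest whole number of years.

What matters is the difference: 3.9 pp.
Rule of 72 on the gap: the ratio halves every 72/3.9 ≈ 18.46 years.
A 3.5× gap takes log₂(3.5) ≈ 1.81 halvings to close: 1.81 × 18.46 ≈ 33 years.

approximately 33 years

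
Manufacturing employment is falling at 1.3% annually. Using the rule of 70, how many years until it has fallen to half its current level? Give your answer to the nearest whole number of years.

Falling at 1.3%, it halves about every 70/1.3 = 53.85 years.

approximately 54 years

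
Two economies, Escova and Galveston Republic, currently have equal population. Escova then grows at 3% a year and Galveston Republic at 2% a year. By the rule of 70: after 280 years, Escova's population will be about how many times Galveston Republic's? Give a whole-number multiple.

Escova pulls ahead at 1 pp per year, so the ratio doubles every 70/1 ≈ 70.00 years.
In 280 years that's 4.00 doublings: 2^4.00 ≈ 16.

around 16 times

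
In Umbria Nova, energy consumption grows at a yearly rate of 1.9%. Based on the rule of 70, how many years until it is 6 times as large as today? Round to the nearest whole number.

One doubling takes 70/1.9 = 36.84 years.
6× is log₂ 6 ≈ 2.58 doublings, so ≈ 2.58 × 36.84 = 95 years.

roughly 95 years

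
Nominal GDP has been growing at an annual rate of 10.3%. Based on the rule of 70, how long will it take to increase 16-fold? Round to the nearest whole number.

One doubling takes 70/10.3 = 6.80 years.
16 = 2^4, so 4 doublings → 27 years.

27 years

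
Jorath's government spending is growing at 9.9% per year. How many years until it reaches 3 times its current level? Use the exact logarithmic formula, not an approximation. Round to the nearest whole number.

t = ln(3) / ln(1 + 0.099) = 1.0986 / 0.094401 ≈ 11.64.
≈ 12 years.

12 years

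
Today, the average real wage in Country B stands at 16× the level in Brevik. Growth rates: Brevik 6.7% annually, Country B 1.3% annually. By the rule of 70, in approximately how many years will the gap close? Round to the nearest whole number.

≈ 52 years

What matters is the difference: 5.4 pp.
Rule of 70 on the gap: the ratio halves every 70/5.4 ≈ 12.96 years.
A 16× gap closes after 4 halvings: 4 × 12.96 ≈ 52 years.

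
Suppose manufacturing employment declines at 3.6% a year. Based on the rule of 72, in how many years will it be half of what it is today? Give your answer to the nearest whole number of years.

Falling at 3.6%, it halves about every 72/3.6 = 20.00 years.

roughly 20 years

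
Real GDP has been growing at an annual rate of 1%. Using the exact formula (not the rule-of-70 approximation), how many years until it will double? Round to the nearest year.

70 years

t = ln(2) / ln(1 + 0.01) = 0.6931 / 0.009950 ≈ 69.66.
≈ 70 years.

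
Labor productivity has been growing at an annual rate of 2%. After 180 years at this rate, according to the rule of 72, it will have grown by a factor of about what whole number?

72/2 ≈ 36.00 years per doubling.
180 years fits 5 doublings: 2^5 = 32.

≈ 32 times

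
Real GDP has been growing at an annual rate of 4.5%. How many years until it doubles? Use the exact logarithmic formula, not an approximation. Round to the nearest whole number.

t = ln(2) / ln(1 + 0.045) = 0.6931 / 0.044017 ≈ 15.75.
≈ 16 years.

16 years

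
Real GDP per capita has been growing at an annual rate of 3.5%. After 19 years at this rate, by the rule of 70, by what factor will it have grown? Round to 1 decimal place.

approximately 1.9 times

Doubles every ≈ 20.00 years (70/3.5).
19 years is 0.95 doublings; 2^0.95 ≈ 1.9×.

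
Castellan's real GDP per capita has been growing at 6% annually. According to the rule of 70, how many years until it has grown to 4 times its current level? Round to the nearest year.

At 6% it doubles every 70/6 ≈ 11.67 years.
4 = 2^2, so 2 doublings → 23 years.

roughly 23 years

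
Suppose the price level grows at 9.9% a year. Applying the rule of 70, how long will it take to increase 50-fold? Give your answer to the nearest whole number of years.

40 years

Doubling time ≈ 70/9.9 = 7.07 years.
Reaching 50× takes log₂(50) ≈ 5.64 doublings.
5.64 × 7.07 ≈ 40 years.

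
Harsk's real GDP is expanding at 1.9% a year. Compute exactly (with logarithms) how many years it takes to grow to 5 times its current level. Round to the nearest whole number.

86 years

t = ln(5) / ln(1 + 0.019) = 1.6094 / 0.018822 ≈ 85.51.
≈ 86 years.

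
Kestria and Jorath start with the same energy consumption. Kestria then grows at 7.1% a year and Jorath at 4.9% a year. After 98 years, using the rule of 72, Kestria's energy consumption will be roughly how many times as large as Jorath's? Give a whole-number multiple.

Rate gap = 7.1% − 4.9% = 2.2 points.
The ratio doubles every 72/2.2 ≈ 32.73 years.
98/32.73 ≈ 2.99 doublings → ratio ≈ 2^2.99 ≈ 8.

≈ 8 times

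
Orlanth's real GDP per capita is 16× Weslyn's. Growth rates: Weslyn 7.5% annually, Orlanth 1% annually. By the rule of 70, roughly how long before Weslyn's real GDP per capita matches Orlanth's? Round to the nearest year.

The growth-rate gap is 7.5% − 1% = 6.5 percentage points.
So the ratio between them halves every 70/6.5 ≈ 10.77 years.
A 16× gap closes after 4 halvings: 4 × 10.77 ≈ 43 years.

around 43 years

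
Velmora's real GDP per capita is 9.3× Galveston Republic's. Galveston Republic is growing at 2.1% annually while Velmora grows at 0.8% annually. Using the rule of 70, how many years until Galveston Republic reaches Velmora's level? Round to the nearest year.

The growth-rate gap is 2.1% − 0.8% = 1.3 percentage points.
So the ratio between them halves every 70/1.3 ≈ 53.85 years.
A 9.3× gap takes log₂(9.3) ≈ 3.22 halvings to close: 3.22 × 53.85 ≈ 173 years.

about 173 years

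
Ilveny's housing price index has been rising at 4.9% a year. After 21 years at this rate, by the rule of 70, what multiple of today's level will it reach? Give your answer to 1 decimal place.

≈ 2.8 times

Doubling time ≈ 70/4.9 = 14.29 years.
21 years / 14.29 ≈ 1.47 doublings → factor 2^1.47 ≈ 2.8.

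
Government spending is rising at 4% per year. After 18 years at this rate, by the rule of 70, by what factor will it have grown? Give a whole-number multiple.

approximately 2 times

At 4% one doubling takes ≈ 17.50 years; 18 years is 1 of them, so ×2.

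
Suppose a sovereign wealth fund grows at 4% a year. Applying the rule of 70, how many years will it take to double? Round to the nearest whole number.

Doubling time ≈ 70 / 4 = 17.50 years.

about 18 years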